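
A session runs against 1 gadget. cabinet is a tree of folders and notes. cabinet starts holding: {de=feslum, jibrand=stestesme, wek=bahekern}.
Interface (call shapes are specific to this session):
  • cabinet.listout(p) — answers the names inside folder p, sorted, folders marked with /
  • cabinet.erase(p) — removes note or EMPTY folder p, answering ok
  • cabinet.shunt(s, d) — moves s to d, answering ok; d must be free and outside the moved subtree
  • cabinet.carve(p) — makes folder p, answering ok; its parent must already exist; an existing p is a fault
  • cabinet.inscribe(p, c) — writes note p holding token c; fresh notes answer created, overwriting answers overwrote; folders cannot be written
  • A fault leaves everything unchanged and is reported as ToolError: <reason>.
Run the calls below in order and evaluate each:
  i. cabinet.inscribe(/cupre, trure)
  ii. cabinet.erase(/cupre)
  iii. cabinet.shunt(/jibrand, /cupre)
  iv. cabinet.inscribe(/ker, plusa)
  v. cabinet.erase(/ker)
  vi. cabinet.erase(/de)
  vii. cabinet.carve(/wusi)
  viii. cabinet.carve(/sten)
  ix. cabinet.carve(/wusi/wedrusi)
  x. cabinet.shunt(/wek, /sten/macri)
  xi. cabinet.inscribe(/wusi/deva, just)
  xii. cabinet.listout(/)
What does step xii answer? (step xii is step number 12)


>>> inscribe p→/cupre c→trure
[out] created
>>> erase p→/cupre
[out] ok
>>> shunt s→/jibrand d→/cupre
[out] ok
>>> inscribe p→/ker c→plusa
[out] created
>>> erase p→/ker
[out] ok
>>> erase p→/de
[out] ok
>>> carve p→/wusi
[out] ok
>>> carve p→/sten
[out] ok
>>> carve p→/wusi/wedrusi
[out] ok
>>> shunt s→/wek d→/sten/macri
[out] ok
>>> inscribe p→/wusi/deva c→just
[out] created
>>> listout p→/
[out] [cupre, sten/, wusi/]

Answer: [cupre, sten/, wusi/]


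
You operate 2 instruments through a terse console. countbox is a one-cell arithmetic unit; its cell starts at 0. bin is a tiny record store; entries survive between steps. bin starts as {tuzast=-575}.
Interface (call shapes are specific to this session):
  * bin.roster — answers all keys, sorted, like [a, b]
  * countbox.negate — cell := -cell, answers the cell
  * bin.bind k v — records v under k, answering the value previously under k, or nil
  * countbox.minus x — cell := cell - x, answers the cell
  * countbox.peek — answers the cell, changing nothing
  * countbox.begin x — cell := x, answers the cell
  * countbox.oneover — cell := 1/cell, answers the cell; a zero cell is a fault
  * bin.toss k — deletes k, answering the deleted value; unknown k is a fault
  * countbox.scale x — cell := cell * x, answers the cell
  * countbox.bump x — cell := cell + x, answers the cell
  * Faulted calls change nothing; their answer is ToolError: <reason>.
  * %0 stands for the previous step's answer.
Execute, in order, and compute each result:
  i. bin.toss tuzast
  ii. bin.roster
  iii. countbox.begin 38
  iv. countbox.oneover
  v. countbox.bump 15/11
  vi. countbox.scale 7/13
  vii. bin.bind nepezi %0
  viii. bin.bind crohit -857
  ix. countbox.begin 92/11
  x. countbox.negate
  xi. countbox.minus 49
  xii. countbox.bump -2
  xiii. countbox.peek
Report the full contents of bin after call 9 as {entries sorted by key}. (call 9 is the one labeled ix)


> toss tuzast
  -575
> roster
  []
> begin 38
  38
> oneover
  1/38
> bump 15/11
  581/418
> scale 7/13
  4067/5434
> bind nepezi %0
  nil
> bind crohit -857
  nil
> begin 92/11
  92/11
> negate
  -92/11
> minus 49
  -631/11
> bump -2
  -653/11
> peek
  -653/11

Answer: {crohit=-857, nepezi=4067/5434}


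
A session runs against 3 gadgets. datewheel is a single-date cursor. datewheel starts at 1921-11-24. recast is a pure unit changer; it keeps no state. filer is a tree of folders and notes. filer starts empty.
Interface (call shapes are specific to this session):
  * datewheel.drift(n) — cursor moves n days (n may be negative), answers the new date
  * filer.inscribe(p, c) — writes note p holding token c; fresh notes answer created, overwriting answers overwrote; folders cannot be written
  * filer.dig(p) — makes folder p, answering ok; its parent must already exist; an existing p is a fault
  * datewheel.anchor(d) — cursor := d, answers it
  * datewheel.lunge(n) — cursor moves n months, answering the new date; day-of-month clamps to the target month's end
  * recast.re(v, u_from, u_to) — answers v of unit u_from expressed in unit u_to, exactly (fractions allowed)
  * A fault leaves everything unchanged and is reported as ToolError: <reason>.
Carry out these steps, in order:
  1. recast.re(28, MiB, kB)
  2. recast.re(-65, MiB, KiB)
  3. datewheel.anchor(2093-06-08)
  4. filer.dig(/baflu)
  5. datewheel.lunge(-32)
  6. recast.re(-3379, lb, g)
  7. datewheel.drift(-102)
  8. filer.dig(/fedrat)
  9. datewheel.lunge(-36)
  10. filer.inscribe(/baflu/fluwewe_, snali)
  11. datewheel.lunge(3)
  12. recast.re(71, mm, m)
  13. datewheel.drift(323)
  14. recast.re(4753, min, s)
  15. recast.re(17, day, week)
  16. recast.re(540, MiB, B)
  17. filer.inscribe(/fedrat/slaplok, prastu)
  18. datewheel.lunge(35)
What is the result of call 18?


Invoking re with 28, MiB, kB: 3670016/125.
I call re with -65, MiB, KiB, and get -66560.
Next I call anchor with 2093-06-08, → 2093-06-08.
I run dig with /baflu, and see ok.
Using lunge with -32, yielding 2090-10-08.
Now I run re with -3379, lb, g, giving -153268861823/100000.
I use drift with -102, which returns 2090-06-28.
I run dig with /fedrat, → ok.
I invoke lunge with -36, and get 2087-06-28.
I invoke inscribe with /baflu/fluwewe_, snali, yielding created.
I use lunge with 3, and observe 2087-09-28.
Then re with 71, mm, m, — result: 71/1000.
I call drift with 323, and see 2088-08-16.
Then re with 4753, min, s, giving 285180.
Using re with 17, day, week, and get 17/7.
Now I run re with 540, MiB, B, and get 566231040.
Next I call inscribe with /fedrat/slaplok, prastu, giving created.
I use lunge with 35, giving 2091-07-16.

Answer: 2091-07-16


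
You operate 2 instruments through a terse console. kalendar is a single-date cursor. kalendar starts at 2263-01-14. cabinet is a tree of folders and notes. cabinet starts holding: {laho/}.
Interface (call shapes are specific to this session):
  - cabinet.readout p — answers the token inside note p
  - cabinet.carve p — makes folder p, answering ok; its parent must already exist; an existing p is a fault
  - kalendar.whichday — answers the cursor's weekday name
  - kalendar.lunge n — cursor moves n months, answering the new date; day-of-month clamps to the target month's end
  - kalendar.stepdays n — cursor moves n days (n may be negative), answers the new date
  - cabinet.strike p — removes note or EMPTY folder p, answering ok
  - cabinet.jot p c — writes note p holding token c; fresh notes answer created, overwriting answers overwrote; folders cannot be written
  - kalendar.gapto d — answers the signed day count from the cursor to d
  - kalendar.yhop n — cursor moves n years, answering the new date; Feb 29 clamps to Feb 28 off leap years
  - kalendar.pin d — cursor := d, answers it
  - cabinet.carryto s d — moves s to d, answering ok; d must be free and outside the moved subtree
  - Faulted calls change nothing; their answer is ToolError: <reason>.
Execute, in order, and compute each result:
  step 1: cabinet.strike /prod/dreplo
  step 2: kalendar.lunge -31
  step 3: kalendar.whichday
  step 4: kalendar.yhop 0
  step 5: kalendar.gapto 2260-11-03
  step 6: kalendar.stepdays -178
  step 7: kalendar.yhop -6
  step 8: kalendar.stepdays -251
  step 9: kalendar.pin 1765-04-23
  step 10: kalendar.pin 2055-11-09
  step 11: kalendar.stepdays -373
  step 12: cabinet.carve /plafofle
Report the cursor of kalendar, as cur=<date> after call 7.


Answer: cur=2253-12-19

Derivation:
-> strike(p→/prod/dreplo)
<- ToolError: not found
-> lunge(n→-31)
<- 2260-06-14
-> whichday()
<- Thursday
-> yhop(n→0)
<- 2260-06-14
-> gapto(d→2260-11-03)
<- 142
-> stepdays(n→-178)
<- 2259-12-19
-> yhop(n→-6)
<- 2253-12-19
-> stepdays(n→-251)
<- 2253-04-12
-> pin(d→1765-04-23)
<- 1765-04-23
-> pin(d→2055-11-09)
<- 2055-11-09
-> stepdays(n→-373)
<- 2054-11-01
-> carve(p→/plafofle)
<- ok


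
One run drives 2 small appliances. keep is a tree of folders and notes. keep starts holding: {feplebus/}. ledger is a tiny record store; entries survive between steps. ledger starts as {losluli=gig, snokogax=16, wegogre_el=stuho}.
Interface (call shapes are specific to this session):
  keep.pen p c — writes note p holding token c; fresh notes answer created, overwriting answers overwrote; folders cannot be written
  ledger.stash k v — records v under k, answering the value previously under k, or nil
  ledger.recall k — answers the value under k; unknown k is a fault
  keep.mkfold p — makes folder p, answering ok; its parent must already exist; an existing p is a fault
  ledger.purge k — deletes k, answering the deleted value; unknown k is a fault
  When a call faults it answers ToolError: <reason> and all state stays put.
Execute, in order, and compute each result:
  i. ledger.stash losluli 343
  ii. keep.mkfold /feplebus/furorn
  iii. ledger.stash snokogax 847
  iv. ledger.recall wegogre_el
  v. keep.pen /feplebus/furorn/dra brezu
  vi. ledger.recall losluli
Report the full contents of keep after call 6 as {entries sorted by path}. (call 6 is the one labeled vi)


Answer: {feplebus/, feplebus/furorn/, feplebus/furorn/dra=brezu}

Derivation:
>> ledger.stash(k→losluli, v→343)
<< gig
>> keep.mkfold(p→/feplebus/furorn)
<< ok
>> ledger.stash(k→snokogax, v→847)
<< 16
>> ledger.recall(k→wegogre_el)
<< stuho
>> keep.pen(p→/feplebus/furorn/dra, c→brezu)
<< created
>> ledger.recall(k→losluli)
<< 343


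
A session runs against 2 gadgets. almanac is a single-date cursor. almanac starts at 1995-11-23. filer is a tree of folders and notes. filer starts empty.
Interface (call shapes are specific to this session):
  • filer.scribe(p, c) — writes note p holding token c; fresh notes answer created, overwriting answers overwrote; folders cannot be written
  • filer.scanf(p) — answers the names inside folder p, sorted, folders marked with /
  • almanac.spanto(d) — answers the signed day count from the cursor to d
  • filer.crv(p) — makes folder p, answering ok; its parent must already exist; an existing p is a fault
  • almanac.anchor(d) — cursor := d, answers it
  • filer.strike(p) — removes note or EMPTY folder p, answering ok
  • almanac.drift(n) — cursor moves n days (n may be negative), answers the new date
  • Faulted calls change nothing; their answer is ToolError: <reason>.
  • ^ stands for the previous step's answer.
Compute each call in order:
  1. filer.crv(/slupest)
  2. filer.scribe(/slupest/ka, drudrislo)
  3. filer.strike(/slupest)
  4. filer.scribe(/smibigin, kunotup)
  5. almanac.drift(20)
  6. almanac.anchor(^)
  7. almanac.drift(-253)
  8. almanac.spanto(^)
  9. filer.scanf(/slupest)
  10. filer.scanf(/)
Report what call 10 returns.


Answer: [slupest/, smibigin]

Derivation:
# 1. filer.crv(p=/slupest) : ok
# 2. filer.scribe(p=/slupest/ka, c=drudrislo) : created
# 3. filer.strike(p=/slupest) : ToolError: not empty
# 4. filer.scribe(p=/smibigin, c=kunotup) : created
# 5. almanac.drift(n=20) : 1995-12-13
# 6. almanac.anchor(d=^) : 1995-12-13
# 7. almanac.drift(n=-253) : 1995-04-04
# 8. almanac.spanto(d=^) : 0
# 9. filer.scanf(p=/slupest) : [ka]
# 10. filer.scanf(p=/) : [slupest/, smibigin]


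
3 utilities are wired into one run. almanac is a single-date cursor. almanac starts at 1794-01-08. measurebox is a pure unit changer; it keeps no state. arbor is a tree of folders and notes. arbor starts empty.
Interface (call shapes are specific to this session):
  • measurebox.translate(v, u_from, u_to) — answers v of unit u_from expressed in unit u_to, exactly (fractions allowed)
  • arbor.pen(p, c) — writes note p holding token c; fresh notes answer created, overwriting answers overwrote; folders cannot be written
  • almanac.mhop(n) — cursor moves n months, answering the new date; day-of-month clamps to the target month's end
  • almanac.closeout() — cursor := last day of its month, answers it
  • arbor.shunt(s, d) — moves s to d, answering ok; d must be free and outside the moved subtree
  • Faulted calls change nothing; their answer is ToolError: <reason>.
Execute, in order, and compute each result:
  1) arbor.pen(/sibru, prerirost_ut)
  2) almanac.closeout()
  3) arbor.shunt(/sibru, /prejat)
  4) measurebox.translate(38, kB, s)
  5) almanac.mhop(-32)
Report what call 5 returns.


Answer: 1791-05-31

Derivation:
==> arbor.pen(p=/sibru, c=prerirost_ut)
<== created
==> almanac.closeout()
<== 1794-01-31
==> arbor.shunt(s=/sibru, d=/prejat)
<== ok
==> measurebox.translate(v=38, u_from=kB, u_to=s)
<== ToolError: incompatible units
==> almanac.mhop(n=-32)
<== 1791-05-31


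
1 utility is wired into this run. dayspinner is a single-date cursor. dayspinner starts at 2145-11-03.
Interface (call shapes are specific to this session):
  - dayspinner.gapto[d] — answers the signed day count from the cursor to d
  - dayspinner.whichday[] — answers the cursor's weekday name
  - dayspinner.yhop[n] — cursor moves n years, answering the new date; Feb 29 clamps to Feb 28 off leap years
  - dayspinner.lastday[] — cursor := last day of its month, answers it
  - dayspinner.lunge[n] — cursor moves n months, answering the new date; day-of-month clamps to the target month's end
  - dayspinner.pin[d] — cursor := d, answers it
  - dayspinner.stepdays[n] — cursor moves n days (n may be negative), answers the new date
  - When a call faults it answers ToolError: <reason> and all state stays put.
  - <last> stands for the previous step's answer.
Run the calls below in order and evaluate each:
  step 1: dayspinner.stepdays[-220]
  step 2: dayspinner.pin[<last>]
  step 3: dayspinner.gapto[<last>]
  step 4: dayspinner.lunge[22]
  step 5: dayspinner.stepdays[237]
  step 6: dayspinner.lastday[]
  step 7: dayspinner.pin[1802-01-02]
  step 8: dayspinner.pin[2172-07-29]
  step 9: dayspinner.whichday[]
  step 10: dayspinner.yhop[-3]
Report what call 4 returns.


Answer: 2147-01-28

Derivation:
% dayspinner.stepdays n: -220
  2145-03-28
% dayspinner.pin d: <last>
  2145-03-28
% dayspinner.gapto d: <last>
  0
% dayspinner.lunge n: 22
  2147-01-28
% dayspinner.stepdays n: 237
  2147-09-22
% dayspinner.lastday
  2147-09-30
% dayspinner.pin d: 1802-01-02
  1802-01-02
% dayspinner.pin d: 2172-07-29
  2172-07-29
% dayspinner.whichday
  Wednesday
% dayspinner.yhop n: -3
  2169-07-29


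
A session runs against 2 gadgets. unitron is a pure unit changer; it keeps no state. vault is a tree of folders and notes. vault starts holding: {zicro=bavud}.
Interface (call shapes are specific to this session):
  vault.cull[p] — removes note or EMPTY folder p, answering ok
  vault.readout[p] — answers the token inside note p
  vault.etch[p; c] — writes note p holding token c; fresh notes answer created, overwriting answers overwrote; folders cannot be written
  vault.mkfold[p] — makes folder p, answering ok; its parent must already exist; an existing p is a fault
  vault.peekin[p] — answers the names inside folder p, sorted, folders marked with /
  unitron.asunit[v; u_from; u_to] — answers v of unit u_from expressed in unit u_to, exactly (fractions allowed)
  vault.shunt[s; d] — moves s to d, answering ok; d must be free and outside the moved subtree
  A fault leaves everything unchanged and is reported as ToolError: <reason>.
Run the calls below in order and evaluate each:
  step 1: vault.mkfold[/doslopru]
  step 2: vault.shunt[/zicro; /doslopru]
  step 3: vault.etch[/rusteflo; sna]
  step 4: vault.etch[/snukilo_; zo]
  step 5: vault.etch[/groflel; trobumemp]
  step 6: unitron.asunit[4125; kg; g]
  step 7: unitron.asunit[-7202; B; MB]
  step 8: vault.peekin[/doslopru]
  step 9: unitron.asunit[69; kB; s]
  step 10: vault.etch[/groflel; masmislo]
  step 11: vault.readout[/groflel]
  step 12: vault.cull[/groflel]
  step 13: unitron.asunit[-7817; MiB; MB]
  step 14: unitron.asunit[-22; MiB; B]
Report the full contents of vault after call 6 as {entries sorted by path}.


Answer: {doslopru/, groflel=trobumemp, rusteflo=sna, snukilo_=zo, zicro=bavud}

Derivation:
Now I run vault.mkfold using /doslopru: ok.
Using vault.shunt using /zicro, /doslopru, giving ToolError: exists.
I run vault.etch using /rusteflo, sna, and get created.
Now I run vault.etch using /snukilo_, zo, → created.
Then vault.etch using /groflel, trobumemp, giving created.
Invoking unitron.asunit using 4125, kg, g, and get 4125000.
Now I run unitron.asunit using -7202, B, MB, and observe -3601/500000.
Calling vault.peekin using /doslopru, — result: [].
Using unitron.asunit using 69, kB, s, which returns ToolError: incompatible units.
Next I call vault.etch using /groflel, masmislo, and get overwrote.
Next I call vault.readout using /groflel, which returns masmislo.
I invoke vault.cull using /groflel, — result: ok.
I invoke unitron.asunit using -7817, MiB, MB, which returns -128073728/15625.
Invoking unitron.asunit using -22, MiB, B, and see -23068672.


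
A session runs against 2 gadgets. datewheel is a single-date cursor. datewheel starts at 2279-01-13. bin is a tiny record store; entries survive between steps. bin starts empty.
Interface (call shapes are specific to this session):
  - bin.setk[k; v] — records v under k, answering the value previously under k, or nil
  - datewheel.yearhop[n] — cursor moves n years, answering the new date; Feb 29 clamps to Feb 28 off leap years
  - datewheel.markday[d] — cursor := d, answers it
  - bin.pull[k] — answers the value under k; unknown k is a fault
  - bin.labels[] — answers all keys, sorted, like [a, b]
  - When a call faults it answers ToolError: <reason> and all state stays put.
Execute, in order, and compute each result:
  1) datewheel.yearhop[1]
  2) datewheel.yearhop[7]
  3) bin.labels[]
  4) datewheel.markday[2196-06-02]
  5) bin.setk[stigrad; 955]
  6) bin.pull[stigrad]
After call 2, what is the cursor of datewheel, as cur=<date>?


Answer: cur=2287-01-13

Derivation:
I call datewheel.yearhop on n: 1, which returns 2280-01-13.
Now I run datewheel.yearhop on n: 7: 2287-01-13.
I run bin.labels(), yielding [].
Calling datewheel.markday on d: 2196-06-02, and get 2196-06-02.
Calling bin.setk on k: stigrad, v: 955: nil.
Using bin.pull on k: stigrad, which returns 955.


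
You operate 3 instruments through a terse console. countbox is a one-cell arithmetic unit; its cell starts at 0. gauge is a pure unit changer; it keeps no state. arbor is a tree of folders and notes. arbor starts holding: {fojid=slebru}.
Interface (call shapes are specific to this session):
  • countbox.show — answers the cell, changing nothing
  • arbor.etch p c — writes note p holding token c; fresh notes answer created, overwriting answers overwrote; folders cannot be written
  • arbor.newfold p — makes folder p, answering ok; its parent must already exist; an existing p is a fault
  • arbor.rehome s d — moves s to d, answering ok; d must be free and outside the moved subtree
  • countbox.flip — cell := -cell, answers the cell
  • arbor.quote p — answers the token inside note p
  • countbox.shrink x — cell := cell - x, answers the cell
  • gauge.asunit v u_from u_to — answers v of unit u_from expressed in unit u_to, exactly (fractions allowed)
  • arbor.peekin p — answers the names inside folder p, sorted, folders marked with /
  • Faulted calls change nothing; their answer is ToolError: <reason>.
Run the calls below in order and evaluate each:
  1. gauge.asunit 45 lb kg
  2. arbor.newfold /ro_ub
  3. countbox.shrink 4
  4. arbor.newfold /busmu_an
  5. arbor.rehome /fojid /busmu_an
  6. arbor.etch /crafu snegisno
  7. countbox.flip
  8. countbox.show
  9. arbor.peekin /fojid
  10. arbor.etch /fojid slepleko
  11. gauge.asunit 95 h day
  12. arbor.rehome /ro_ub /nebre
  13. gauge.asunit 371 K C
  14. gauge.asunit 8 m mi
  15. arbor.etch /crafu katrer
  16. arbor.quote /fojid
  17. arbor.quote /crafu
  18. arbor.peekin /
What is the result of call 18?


! asunit(v=45, u_from=lb, u_to=kg) == 408233133/20000000
! newfold(p=/ro_ub) == ok
! shrink(x=4) == -4
! newfold(p=/busmu_an) == ok
! rehome(s=/fojid, d=/busmu_an) == ToolError: exists
! etch(p=/crafu, c=snegisno) == created
! flip() == 4
! show() == 4
! peekin(p=/fojid) == ToolError: not a directory
! etch(p=/fojid, c=slepleko) == overwrote
! asunit(v=95, u_from=h, u_to=day) == 95/24
! rehome(s=/ro_ub, d=/nebre) == ok
! asunit(v=371, u_from=K, u_to=C) == 1957/20
! asunit(v=8, u_from=m, u_to=mi) == 125/25146
! etch(p=/crafu, c=katrer) == overwrote
! quote(p=/fojid) == slepleko
! quote(p=/crafu) == katrer
! peekin(p=/) == [busmu_an/, crafu, fojid, nebre/]

Answer: [busmu_an/, crafu, fojid, nebre/]


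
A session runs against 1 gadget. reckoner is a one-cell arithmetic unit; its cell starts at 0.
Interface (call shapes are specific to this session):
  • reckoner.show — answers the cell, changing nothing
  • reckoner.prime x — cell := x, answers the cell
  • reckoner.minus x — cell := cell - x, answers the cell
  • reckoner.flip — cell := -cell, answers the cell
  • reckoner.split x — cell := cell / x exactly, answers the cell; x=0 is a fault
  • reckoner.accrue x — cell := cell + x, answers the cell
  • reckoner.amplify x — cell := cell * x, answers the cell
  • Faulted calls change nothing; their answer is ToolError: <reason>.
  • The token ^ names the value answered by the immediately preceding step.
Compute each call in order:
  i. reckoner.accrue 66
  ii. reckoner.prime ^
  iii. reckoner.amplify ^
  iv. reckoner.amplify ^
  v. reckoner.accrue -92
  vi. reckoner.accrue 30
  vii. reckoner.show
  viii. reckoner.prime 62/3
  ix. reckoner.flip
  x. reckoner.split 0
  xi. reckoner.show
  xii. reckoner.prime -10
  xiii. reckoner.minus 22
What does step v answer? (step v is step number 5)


→ reckoner.accrue(x: 66)
← 66
→ reckoner.prime(x: ^)
← 66
→ reckoner.amplify(x: ^)
← 4356
→ reckoner.amplify(x: ^)
← 18974736
→ reckoner.accrue(x: -92)
← 18974644
→ reckoner.accrue(x: 30)
← 18974674
→ reckoner.show()
← 18974674
→ reckoner.prime(x: 62/3)
← 62/3
→ reckoner.flip()
← -62/3
→ reckoner.split(x: 0)
← ToolError: division by zero
→ reckoner.show()
← -62/3
→ reckoner.prime(x: -10)
← -10
→ reckoner.minus(x: 22)
← -32

Answer: 18974644


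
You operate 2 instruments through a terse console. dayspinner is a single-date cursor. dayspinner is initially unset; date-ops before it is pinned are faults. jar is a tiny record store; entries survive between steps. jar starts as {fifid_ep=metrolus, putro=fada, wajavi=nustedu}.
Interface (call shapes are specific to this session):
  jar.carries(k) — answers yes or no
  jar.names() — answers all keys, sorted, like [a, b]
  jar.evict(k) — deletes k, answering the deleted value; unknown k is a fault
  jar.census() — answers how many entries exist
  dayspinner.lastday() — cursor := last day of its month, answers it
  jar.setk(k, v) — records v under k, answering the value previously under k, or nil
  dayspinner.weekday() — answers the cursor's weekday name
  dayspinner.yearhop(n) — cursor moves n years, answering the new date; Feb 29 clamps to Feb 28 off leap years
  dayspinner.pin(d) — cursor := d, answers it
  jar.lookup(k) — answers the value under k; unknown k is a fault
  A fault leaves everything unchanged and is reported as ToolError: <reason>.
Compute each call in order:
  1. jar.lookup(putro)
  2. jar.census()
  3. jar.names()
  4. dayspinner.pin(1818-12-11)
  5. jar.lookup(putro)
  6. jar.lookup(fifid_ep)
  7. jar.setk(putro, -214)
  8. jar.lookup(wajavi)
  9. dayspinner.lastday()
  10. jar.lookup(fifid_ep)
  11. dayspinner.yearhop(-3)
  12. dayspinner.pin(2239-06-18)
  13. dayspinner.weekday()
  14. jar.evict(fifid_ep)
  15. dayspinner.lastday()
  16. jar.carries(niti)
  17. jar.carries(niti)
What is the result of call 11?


Calling lookup with k=putro: fada.
I invoke census: 3.
I try names, and get [fifid_ep, putro, wajavi].
Invoking pin with d=1818-12-11, yielding 1818-12-11.
Then lookup with k=putro, and see fada.
Next I call lookup with k=fifid_ep: metrolus.
Calling setk with k=putro, v=-214, giving fada.
Invoking lookup with k=wajavi: nustedu.
Using lastday(), yielding 1818-12-31.
Calling lookup with k=fifid_ep, and see metrolus.
Then yearhop with n=-3, giving 1815-12-31.
I run pin with d=2239-06-18, giving 2239-06-18.
I run weekday, and observe Tuesday.
I call evict with k=fifid_ep, giving metrolus.
Next I call lastday, → 2239-06-30.
I use carries with k=niti: no.
Then carries with k=niti, and see no.

Answer: 1815-12-31


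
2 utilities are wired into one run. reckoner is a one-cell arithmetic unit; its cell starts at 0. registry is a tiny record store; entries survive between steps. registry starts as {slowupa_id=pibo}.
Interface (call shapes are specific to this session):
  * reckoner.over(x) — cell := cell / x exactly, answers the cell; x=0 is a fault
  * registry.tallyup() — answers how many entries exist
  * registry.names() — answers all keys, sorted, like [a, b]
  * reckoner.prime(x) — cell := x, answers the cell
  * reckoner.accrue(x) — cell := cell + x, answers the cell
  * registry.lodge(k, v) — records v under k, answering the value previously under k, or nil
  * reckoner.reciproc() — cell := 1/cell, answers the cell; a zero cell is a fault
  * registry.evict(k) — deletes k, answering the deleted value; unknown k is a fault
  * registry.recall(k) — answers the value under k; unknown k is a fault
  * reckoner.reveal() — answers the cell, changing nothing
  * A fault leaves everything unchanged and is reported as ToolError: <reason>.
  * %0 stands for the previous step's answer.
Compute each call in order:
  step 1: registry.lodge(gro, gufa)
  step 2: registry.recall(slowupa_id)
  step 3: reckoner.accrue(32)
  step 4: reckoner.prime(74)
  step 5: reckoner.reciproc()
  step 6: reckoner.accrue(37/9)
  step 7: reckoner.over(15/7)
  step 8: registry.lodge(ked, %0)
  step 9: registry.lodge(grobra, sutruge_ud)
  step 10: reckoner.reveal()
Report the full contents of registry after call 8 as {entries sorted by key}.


Answer: {gro=gufa, ked=19229/9990, slowupa_id=pibo}

Derivation:
Do: registry.lodge[k: gro; v: gufa]
See: nil
Do: registry.recall[k: slowupa_id]
See: pibo
Do: reckoner.accrue[x: 32]
See: 32
Do: reckoner.prime[x: 74]
See: 74
Do: reckoner.reciproc[]
See: 1/74
Do: reckoner.accrue[x: 37/9]
See: 2747/666
Do: reckoner.over[x: 15/7]
See: 19229/9990
Do: registry.lodge[k: ked; v: %0]
See: nil
Do: registry.lodge[k: grobra; v: sutruge_ud]
See: nil
Do: reckoner.reveal[]
See: 19229/9990


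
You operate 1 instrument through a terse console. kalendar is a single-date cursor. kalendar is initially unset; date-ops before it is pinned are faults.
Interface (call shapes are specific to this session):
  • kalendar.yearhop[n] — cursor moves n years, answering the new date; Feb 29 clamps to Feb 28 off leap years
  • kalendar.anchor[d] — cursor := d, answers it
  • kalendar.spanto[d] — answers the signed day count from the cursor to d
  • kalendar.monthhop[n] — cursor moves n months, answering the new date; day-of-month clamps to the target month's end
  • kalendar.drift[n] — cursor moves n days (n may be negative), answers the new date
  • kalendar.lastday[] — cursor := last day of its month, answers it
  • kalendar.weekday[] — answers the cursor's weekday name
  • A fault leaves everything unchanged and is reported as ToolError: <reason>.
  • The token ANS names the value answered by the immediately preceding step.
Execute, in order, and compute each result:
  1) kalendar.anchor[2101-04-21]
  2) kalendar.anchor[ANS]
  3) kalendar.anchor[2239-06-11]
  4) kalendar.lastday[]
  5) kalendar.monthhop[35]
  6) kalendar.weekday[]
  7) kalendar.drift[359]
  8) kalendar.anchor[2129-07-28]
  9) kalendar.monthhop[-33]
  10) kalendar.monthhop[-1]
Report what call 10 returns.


Step: kalendar.anchor[d='2101-04-21']
Result: 2101-04-21
Step: kalendar.anchor[d='ANS']
Result: 2101-04-21
Step: kalendar.anchor[d='2239-06-11']
Result: 2239-06-11
Step: kalendar.lastday[]
Result: 2239-06-30
Step: kalendar.monthhop[n='35']
Result: 2242-05-30
Step: kalendar.weekday[]
Result: Monday
Step: kalendar.drift[n='359']
Result: 2243-05-24
Step: kalendar.anchor[d='2129-07-28']
Result: 2129-07-28
Step: kalendar.monthhop[n='-33']
Result: 2126-10-28
Step: kalendar.monthhop[n='-1']
Result: 2126-09-28

Answer: 2126-09-28


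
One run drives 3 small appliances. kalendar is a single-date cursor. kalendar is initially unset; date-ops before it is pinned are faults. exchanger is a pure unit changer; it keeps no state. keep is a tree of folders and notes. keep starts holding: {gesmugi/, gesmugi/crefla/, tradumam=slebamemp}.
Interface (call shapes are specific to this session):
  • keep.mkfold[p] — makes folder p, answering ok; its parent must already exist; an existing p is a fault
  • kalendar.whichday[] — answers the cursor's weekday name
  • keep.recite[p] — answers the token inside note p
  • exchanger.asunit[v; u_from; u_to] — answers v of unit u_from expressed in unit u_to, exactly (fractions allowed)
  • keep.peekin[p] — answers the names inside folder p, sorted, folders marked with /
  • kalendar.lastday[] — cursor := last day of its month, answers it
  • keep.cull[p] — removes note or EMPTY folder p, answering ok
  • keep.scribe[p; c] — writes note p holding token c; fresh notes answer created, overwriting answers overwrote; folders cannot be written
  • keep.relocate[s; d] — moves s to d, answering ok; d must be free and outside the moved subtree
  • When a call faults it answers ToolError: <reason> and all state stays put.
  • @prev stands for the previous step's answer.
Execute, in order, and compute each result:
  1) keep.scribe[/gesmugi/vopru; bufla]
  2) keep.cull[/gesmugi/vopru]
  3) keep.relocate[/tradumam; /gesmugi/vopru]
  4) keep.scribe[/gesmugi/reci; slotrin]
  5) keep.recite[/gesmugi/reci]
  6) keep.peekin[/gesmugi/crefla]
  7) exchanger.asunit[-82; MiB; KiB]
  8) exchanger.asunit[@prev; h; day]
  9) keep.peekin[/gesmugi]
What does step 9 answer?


Answer: [crefla/, reci, vopru]

Derivation:
Invoking scribe on p='/gesmugi/vopru', c='bufla', — result: created.
Invoking cull on p='/gesmugi/vopru', → ok.
Next I call relocate on s='/tradumam', d='/gesmugi/vopru', giving ok.
I invoke scribe on p='/gesmugi/reci', c='slotrin': created.
I use recite on p='/gesmugi/reci', yielding slotrin.
I call peekin on p='/gesmugi/crefla', and see [].
Calling asunit on v='-82', u_from='MiB', u_to='KiB', → -83968.
I try asunit on v='@prev', u_from='h', u_to='day', yielding -10496/3.
I call peekin on p='/gesmugi', and see [crefla/, reci, vopru].


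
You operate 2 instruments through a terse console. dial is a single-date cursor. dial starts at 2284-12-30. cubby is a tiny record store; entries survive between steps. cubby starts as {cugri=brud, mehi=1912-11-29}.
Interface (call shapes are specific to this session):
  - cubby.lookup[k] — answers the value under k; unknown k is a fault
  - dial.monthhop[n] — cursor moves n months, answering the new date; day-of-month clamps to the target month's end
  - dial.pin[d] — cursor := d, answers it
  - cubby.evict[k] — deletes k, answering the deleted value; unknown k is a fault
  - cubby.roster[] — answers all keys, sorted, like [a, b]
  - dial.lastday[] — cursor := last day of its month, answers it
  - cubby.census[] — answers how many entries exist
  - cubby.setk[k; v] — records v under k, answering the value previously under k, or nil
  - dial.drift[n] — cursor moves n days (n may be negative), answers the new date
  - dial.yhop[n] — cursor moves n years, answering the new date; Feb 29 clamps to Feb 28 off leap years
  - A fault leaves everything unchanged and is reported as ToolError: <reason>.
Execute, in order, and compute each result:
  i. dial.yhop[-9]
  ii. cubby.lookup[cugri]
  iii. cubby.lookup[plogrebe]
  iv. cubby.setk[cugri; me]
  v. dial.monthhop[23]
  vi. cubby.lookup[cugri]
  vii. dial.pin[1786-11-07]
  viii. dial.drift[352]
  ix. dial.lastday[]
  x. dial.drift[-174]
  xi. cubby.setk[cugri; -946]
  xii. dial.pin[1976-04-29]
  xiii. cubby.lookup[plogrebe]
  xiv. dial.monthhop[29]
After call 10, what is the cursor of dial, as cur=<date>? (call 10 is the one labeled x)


Answer: cur=1787-05-10

Derivation:
Using yhop on n=-9: 2275-12-30.
I use lookup on k=cugri, giving brud.
I try lookup on k=plogrebe: ToolError: no such key plogrebe.
I try setk on k=cugri, v=me, giving brud.
I use monthhop on n=23, and get 2277-11-30.
Then lookup on k=cugri, and observe me.
I try pin on d=1786-11-07, → 1786-11-07.
I call drift on n=352, and see 1787-10-25.
I invoke lastday(), and get 1787-10-31.
Invoking drift on n=-174, giving 1787-05-10.
I use setk on k=cugri, v=-946, — result: me.
Calling pin on d=1976-04-29, giving 1976-04-29.
I invoke lookup on k=plogrebe, and get ToolError: no such key plogrebe.
I invoke monthhop on n=29, and see 1978-09-29.


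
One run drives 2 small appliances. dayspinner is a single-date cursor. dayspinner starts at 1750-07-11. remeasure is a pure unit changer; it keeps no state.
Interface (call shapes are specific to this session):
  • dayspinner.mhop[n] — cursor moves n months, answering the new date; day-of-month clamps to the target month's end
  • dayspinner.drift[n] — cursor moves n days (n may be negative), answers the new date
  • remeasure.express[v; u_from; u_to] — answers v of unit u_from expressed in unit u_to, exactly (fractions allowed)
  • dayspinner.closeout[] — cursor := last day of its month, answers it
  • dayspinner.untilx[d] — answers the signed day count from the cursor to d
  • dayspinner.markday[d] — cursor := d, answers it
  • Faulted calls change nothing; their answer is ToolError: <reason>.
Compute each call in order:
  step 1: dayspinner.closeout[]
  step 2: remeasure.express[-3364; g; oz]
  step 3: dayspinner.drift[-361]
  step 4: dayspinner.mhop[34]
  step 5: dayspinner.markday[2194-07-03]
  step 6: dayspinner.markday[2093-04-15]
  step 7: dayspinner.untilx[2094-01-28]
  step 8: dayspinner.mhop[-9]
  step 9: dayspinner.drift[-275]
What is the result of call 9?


Answer: 2091-10-14

Derivation:
>>> closeout
[out] 1750-07-31
>>> express v=-3364 u_from=g u_to=oz
[out] -5382400000/45359237
>>> drift n=-361
[out] 1749-08-04
>>> mhop n=34
[out] 1752-06-04
>>> markday d=2194-07-03
[out] 2194-07-03
>>> markday d=2093-04-15
[out] 2093-04-15
>>> untilx d=2094-01-28
[out] 288
>>> mhop n=-9
[out] 2092-07-15
>>> drift n=-275
[out] 2091-10-14


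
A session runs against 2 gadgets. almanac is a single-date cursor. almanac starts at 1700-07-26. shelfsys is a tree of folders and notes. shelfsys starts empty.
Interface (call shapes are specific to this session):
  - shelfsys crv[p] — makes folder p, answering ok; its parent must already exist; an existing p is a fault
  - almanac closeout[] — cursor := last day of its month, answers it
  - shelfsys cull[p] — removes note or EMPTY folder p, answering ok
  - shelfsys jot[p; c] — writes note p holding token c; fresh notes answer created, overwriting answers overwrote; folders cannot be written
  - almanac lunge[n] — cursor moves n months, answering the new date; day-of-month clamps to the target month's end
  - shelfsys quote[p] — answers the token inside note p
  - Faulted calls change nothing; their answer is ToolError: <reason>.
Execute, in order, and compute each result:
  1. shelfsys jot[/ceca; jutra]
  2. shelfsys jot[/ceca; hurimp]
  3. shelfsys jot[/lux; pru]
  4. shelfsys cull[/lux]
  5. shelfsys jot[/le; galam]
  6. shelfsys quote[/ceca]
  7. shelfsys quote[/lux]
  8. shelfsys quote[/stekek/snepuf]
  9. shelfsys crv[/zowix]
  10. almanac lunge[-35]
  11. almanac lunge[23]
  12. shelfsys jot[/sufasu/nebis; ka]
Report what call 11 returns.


I use shelfsys jot(/ceca, jutra), → created.
I run shelfsys jot(/ceca, hurimp), — result: overwrote.
Now I run shelfsys jot(/lux, pru), and observe created.
Now I run shelfsys cull(/lux): ok.
Calling shelfsys jot(/le, galam), which returns created.
Invoking shelfsys quote(/ceca), and observe hurimp.
I run shelfsys quote(/lux), and see ToolError: not found.
Invoking shelfsys quote(/stekek/snepuf), giving ToolError: not found.
Then shelfsys crv(/zowix): ok.
Using almanac lunge(-35), and see 1697-08-26.
Using almanac lunge(23), giving 1699-07-26.
Next I call shelfsys jot(/sufasu/nebis, ka): ToolError: no parent.

Answer: 1699-07-26


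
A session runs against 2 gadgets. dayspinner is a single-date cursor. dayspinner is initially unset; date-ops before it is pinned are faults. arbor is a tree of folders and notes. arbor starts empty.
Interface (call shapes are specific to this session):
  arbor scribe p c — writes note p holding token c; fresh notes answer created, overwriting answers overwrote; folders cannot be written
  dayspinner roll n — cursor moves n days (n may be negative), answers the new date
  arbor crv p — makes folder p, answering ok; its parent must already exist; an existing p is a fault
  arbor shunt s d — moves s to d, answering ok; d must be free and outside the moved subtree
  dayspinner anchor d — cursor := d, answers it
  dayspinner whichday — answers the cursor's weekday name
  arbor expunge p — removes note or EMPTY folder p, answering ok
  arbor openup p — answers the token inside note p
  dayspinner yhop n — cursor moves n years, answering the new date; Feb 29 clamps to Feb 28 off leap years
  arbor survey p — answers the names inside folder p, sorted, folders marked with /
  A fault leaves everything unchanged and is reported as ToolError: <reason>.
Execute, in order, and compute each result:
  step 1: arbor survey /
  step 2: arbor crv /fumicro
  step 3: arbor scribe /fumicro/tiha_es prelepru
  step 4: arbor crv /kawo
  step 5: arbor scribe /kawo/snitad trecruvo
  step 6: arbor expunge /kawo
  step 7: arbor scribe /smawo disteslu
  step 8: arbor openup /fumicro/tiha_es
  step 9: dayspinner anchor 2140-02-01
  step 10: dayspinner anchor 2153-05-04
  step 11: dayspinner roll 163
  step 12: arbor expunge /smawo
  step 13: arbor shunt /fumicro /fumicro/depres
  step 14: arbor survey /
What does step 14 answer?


Answer: [fumicro/, kawo/]

Derivation:
Step: arbor survey[p='/']
Result: []
Step: arbor crv[p='/fumicro']
Result: ok
Step: arbor scribe[p='/fumicro/tiha_es'; c='prelepru']
Result: created
Step: arbor crv[p='/kawo']
Result: ok
Step: arbor scribe[p='/kawo/snitad'; c='trecruvo']
Result: created
Step: arbor expunge[p='/kawo']
Result: ToolError: not empty
Step: arbor scribe[p='/smawo'; c='disteslu']
Result: created
Step: arbor openup[p='/fumicro/tiha_es']
Result: prelepru
Step: dayspinner anchor[d='2140-02-01']
Result: 2140-02-01
Step: dayspinner anchor[d='2153-05-04']
Result: 2153-05-04
Step: dayspinner roll[n='163']
Result: 2153-10-14
Step: arbor expunge[p='/smawo']
Result: ok
Step: arbor shunt[s='/fumicro'; d='/fumicro/depres']
Result: ToolError: into itself
Step: arbor survey[p='/']
Result: [fumicro/, kawo/]


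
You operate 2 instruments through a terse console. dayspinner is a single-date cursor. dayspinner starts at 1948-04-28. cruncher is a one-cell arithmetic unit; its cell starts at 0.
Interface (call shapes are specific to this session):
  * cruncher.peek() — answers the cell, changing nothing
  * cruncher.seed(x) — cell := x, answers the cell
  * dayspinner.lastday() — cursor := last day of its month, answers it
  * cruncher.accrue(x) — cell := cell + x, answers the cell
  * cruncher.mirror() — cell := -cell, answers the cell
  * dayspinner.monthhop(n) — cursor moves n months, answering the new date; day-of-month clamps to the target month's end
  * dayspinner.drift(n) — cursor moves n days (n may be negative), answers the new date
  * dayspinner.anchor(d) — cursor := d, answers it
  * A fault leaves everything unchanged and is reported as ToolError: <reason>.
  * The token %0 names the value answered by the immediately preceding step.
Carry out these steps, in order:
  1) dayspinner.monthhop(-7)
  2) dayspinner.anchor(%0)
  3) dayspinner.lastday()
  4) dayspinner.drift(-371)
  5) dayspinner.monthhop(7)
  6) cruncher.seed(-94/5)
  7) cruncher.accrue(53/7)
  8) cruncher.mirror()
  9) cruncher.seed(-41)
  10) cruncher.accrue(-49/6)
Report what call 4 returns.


Answer: 1946-09-24

Derivation:
$ monthhop n='-7'
= 1947-09-28
$ anchor d='%0'
= 1947-09-28
$ lastday
= 1947-09-30
$ drift n='-371'
= 1946-09-24
$ monthhop n='7'
= 1947-04-24
$ seed x='-94/5'
= -94/5
$ accrue x='53/7'
= -393/35
$ mirror
= 393/35
$ seed x='-41'
= -41
$ accrue x='-49/6'
= -295/6
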